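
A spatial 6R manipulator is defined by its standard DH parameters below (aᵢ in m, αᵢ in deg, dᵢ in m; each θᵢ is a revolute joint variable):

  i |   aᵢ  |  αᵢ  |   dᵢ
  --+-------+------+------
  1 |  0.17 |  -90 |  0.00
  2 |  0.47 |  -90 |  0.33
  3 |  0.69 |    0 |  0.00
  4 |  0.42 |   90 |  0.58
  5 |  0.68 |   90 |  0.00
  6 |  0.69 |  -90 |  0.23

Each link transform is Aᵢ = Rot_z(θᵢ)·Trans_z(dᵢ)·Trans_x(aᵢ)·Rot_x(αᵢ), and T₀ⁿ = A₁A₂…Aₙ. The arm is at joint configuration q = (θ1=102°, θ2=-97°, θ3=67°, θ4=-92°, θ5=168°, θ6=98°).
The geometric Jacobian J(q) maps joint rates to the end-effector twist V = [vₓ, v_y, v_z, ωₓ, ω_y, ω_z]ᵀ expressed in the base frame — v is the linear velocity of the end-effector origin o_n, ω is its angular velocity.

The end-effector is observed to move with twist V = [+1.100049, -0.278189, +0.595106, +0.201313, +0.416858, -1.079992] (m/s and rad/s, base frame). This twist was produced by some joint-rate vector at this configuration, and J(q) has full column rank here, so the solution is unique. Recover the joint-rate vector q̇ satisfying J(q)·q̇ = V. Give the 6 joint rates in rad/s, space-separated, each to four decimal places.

-0.9100 -0.8660 0.2280 -0.1340 0.6180 0.2540

o_n = [-0.4820, 0.9669, 0.4674]
J₁: ẑ×o_n = [-0.9669, -0.4820, 0.0000], ω = ẑ
J2: z=[-0.9781, -0.2079, 0.0000] o=[-0.0353, 0.1663, 0.0000] → [-0.0972, 0.4572, -0.8760, -0.9781, -0.2079, 0.0000]
J3: z=[-0.2064, 0.9709, 0.1219] o=[-0.3462, 0.0416, 0.4665] → [-0.1119, -0.0164, -0.0591, -0.2064, 0.9709, 0.1219]
J4: z=[-0.2064, 0.9709, 0.1219] o=[0.2819, 0.1416, 0.7341] → [-0.3595, -0.1481, 0.5713, -0.2064, 0.9709, 0.1219]
J5: z=[-0.8972, -0.1381, -0.4195] o=[-0.0018, 0.6224, 1.1826] → [0.2432, -0.4403, -0.3754, -0.8972, -0.1381, -0.4195]
J6: z=[-0.2830, 0.9089, 0.3062] o=[0.2287, 0.8899, 0.6015] → [-0.1455, -0.2556, 0.6242, -0.2830, 0.9089, 0.3062]
q̇ = J⁺·V = [-0.9100, -0.8660, 0.2280, -0.1340, 0.6180, 0.2540]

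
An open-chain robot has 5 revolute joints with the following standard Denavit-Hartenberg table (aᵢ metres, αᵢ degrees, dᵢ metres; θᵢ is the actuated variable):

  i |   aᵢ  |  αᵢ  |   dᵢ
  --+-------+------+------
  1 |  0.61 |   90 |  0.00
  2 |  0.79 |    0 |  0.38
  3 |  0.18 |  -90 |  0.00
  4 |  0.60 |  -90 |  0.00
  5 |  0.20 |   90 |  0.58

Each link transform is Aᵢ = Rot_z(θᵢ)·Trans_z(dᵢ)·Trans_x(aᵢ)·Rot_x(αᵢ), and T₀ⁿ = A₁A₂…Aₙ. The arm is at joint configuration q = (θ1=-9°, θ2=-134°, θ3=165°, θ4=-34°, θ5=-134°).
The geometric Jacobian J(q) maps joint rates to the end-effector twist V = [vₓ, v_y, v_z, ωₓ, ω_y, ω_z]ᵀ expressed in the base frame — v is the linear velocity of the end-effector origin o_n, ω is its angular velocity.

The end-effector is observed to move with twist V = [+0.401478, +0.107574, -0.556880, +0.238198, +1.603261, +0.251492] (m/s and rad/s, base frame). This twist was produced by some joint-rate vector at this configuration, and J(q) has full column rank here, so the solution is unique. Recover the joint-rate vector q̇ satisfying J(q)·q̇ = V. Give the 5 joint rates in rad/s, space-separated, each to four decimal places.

o_n = [0.7133, -0.2719, 0.0117]
J₁: ẑ×o_n = [0.2719, 0.7133, -0.0000], ω = ẑ
J2: z=[-0.1564, -0.9877, 0.0000] o=[0.6025, -0.0954, 0.0000] → [-0.0115, 0.0018, 0.1371, -0.1564, -0.9877, 0.0000]
J3: z=[-0.1564, -0.9877, 0.0000] o=[0.0010, -0.3849, -0.5683] → [-0.5728, 0.0907, 0.6858, -0.1564, -0.9877, 0.0000]
J4: z=[-0.5087, 0.0806, 0.8572] o=[0.1534, -0.4090, -0.4756] → [-0.0783, 0.7278, -0.1149, -0.5087, 0.0806, 0.8572]
J5: z=[0.6031, 0.7438, 0.2880] o=[0.5221, -0.8071, -0.2194] → [0.0177, -0.0843, 0.1805, 0.6031, 0.7438, 0.2880]
q̇ = J⁺·V = [0.1290, -0.9130, -0.6340, 0.1130, 0.0890]

0.1290 -0.9130 -0.6340 0.1130 0.0890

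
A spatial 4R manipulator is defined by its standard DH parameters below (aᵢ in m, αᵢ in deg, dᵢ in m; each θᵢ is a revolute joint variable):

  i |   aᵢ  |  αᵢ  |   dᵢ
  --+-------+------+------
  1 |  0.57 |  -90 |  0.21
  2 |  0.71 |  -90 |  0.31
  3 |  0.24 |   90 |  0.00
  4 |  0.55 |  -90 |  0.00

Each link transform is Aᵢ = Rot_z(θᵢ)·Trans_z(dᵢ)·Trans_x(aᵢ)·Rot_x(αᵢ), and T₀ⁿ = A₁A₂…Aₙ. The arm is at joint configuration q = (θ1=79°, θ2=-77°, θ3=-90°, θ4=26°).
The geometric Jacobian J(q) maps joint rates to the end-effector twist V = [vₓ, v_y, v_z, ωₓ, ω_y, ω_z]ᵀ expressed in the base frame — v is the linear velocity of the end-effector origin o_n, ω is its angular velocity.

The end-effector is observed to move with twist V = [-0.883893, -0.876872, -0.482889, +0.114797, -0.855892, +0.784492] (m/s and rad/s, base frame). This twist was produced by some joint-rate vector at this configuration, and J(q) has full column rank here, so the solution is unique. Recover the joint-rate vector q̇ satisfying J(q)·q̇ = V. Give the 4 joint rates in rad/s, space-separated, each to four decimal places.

o_n = [-0.8411, 1.1462, 0.8476]
J₁: ẑ×o_n = [-1.1462, -0.8411, 0.0000], ω = ẑ
J2: z=[-0.9816, 0.1908, 0.0000] o=[0.1088, 0.5595, 0.2100] → [0.1217, 0.6259, -0.3946, -0.9816, 0.1908, 0.0000]
J3: z=[0.1859, 0.9565, -0.2250] o=[-0.1651, 0.7755, 0.9018] → [0.0315, 0.1622, 0.7155, 0.1859, 0.9565, -0.2250]
J4: z=[-0.0429, -0.2208, -0.9744] o=[-0.4007, 0.8213, 0.9018] → [0.3286, 0.4268, -0.1112, -0.0429, -0.2208, -0.9744]
q̇ = J⁺·V = [0.7680, -0.2760, -0.8010, 0.1680]

0.7680 -0.2760 -0.8010 0.1680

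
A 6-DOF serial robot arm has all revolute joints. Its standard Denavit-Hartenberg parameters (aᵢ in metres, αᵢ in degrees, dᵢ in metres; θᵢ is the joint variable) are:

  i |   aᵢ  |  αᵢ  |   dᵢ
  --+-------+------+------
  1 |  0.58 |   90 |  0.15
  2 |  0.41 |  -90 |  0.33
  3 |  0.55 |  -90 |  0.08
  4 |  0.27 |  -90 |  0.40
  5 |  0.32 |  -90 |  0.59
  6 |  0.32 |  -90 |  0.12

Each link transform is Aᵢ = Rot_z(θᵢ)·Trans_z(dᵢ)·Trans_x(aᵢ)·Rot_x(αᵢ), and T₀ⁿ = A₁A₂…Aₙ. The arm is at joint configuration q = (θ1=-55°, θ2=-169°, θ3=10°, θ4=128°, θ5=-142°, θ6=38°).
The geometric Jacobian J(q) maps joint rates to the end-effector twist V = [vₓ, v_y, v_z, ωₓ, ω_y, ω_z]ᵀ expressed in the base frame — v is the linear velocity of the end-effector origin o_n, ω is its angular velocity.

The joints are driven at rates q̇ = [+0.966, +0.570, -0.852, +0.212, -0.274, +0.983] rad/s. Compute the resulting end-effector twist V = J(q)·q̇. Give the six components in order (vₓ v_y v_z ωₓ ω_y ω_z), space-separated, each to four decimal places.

-0.9110 0.9380 -0.3471 0.3261 0.1870 2.4982

o_n = [0.5157, 0.2349, -0.3565]
J₁: ẑ×o_n = [-0.2349, 0.5157, 0.0000], ω = ẑ
J2: z=[-0.8192, -0.5736, 0.0000] o=[0.3327, -0.4751, 0.1500] → [0.2905, -0.4149, -0.4766, -0.8192, -0.5736, 0.0000]
J3: z=[0.1094, -0.1563, -0.9816] o=[-0.1685, -0.3347, 0.0718] → [0.6260, -0.6247, 0.1693, 0.1094, -0.1563, -0.9816]
J4: z=[0.9045, 0.4252, 0.0331] o=[-0.3865, 0.1431, -0.1101] → [-0.1078, 0.2527, -0.3006, 0.9045, 0.4252, 0.0331]
J5: z=[0.3922, -0.7987, -0.4563] o=[0.0206, 0.1983, 0.1432] → [0.4158, -0.0299, 0.4098, 0.3922, -0.7987, -0.4563]
J6: z=[0.8159, 0.0730, 0.5736] o=[0.3879, -0.0819, -0.3437] → [-0.1826, 0.0837, 0.2491, 0.8159, 0.0730, 0.5736]
V = J·q̇ = [-0.9110, 0.9380, -0.3471, 0.3261, 0.1870, 2.4982]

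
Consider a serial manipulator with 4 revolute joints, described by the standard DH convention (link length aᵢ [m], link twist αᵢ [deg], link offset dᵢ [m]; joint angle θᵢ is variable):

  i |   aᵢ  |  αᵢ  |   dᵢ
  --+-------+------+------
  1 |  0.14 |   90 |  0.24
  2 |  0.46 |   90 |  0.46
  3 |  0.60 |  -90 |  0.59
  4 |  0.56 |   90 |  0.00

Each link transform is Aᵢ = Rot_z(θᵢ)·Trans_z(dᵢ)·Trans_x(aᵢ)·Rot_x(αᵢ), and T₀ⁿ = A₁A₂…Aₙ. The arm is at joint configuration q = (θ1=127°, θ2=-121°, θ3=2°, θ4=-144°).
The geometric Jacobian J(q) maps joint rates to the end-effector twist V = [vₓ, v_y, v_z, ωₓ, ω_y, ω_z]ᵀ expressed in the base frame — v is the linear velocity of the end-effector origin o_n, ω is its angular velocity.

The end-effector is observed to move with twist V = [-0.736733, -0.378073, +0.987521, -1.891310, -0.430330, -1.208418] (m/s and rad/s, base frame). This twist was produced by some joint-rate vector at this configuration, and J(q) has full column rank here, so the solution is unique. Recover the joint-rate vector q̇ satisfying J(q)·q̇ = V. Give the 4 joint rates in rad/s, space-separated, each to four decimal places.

-0.6940 -0.8610 -0.9460 -0.9090

o_n = [0.9495, -0.4871, 0.1932]
J₁: ẑ×o_n = [0.4871, 0.9495, -0.0000], ω = ẑ
J2: z=[0.7986, 0.6018, 0.0000] o=[-0.0843, 0.1118, 0.2400] → [-0.0282, 0.0374, -1.1004, 0.7986, 0.6018, 0.0000]
J3: z=[0.5159, -0.6846, 0.5150] o=[0.4257, 0.1994, -0.1543] → [0.1157, 0.0905, 0.0044, 0.5159, -0.6846, 0.5150]
J4: z=[0.7873, 0.6158, 0.0299] o=[0.9326, -0.4385, -0.3644] → [0.3448, -0.4385, -0.0486, 0.7873, 0.6158, 0.0299]
q̇ = J⁺·V = [-0.6940, -0.8610, -0.9460, -0.9090]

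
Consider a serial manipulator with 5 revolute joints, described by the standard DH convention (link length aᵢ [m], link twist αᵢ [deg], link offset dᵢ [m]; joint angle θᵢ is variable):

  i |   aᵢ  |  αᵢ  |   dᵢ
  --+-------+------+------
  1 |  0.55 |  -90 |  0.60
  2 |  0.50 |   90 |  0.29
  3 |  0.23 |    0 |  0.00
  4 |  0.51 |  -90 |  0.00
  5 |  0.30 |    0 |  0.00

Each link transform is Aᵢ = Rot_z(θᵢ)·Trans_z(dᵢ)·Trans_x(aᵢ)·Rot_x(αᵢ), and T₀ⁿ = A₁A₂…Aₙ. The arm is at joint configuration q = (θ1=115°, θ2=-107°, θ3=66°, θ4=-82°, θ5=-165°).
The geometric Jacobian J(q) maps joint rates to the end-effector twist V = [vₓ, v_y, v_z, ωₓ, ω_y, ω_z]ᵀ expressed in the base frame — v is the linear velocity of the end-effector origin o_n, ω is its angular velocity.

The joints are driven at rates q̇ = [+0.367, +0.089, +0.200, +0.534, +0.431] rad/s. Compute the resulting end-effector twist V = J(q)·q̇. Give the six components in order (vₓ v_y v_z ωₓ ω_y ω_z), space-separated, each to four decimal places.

-0.1345 -0.3103 0.0242 -0.1448 -0.8803 0.2660

o_n = [-0.4998, 0.0321, 1.3474]
J₁: ẑ×o_n = [-0.0321, -0.4998, 0.0000], ω = ẑ
J2: z=[-0.9063, -0.4226, 0.0000] o=[-0.2324, 0.4985, 0.6000] → [-0.3158, 0.6773, 0.3097, -0.9063, -0.4226, 0.0000]
J3: z=[0.4042, -0.8667, -0.2924] o=[-0.4335, 0.2434, 1.0782] → [-0.2951, -0.0894, -0.1429, 0.4042, -0.8667, -0.2924]
J4: z=[0.4042, -0.8667, -0.2924] o=[-0.6124, 0.1298, 1.1676] → [-0.1844, -0.1055, 0.0580, 0.4042, -0.8667, -0.2924]
J5: z=[-0.8371, -0.4793, 0.2636] o=[-0.4244, 0.0593, 1.6364] → [0.1457, -0.2619, -0.0133, -0.8371, -0.4793, 0.2636]
V = J·q̇ = [-0.1345, -0.3103, 0.0242, -0.1448, -0.8803, 0.2660]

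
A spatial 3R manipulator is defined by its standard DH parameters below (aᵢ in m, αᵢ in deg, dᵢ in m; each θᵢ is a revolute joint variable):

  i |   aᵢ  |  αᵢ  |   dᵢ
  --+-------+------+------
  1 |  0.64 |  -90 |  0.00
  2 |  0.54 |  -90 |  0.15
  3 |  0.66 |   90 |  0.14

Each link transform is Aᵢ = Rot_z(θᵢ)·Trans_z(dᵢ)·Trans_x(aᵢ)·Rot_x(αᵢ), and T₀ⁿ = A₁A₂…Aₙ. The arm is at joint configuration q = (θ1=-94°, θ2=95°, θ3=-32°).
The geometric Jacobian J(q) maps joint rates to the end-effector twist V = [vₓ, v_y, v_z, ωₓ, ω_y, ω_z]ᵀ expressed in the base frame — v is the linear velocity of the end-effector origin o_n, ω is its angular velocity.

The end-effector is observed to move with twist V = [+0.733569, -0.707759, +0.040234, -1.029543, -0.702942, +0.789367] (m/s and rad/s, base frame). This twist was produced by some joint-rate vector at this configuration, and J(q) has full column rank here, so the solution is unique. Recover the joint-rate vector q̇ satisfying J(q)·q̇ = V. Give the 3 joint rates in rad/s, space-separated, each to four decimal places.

0.8570 -0.9780 -0.7760

o_n = [0.4703, -0.4386, -1.0833]
J₁: ẑ×o_n = [0.4386, 0.4703, -0.0000], ω = ẑ
J2: z=[0.9976, -0.0698, 0.0000] o=[-0.0446, -0.6384, 0.0000] → [0.0756, 1.0807, 0.2353, 0.9976, -0.0698, 0.0000]
J3: z=[0.0695, 0.9938, 0.0872] o=[0.1083, -0.6020, -0.5379] → [-0.5562, 0.0695, -0.3484, 0.0695, 0.9938, 0.0872]
q̇ = J⁺·V = [0.8570, -0.9780, -0.7760]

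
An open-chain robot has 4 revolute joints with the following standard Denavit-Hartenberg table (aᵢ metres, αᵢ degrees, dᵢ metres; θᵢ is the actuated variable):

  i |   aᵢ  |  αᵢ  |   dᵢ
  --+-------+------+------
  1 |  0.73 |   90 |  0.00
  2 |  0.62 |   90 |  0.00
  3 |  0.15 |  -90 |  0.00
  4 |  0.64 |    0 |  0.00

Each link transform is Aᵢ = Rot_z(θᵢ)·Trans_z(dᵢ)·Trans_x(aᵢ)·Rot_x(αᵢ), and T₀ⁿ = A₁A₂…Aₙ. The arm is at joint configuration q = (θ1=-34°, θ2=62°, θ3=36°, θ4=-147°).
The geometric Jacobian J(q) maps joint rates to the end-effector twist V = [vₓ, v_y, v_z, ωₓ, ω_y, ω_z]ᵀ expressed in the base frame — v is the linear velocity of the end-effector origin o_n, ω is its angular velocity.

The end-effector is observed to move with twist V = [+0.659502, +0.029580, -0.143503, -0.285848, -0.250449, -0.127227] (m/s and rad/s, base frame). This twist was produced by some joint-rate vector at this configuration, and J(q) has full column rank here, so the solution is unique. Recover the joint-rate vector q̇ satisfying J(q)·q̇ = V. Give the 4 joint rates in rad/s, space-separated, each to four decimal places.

o_n = [1.1070, -0.4725, 0.1075]
J₁: ẑ×o_n = [0.4725, 1.1070, -0.0000], ω = ẑ
J2: z=[-0.5592, -0.8290, 0.0000] o=[0.6052, -0.4082, 0.0000] → [-0.0891, 0.0601, 0.4519, -0.5592, -0.8290, 0.0000]
J3: z=[0.7320, -0.4937, -0.4695] o=[0.8465, -0.5710, 0.5474] → [0.2634, 0.1997, 0.2007, 0.7320, -0.4937, -0.4695]
J4: z=[-0.6812, -0.5164, -0.5190] o=[0.8444, -0.6759, 0.6546] → [0.3881, -0.5089, -0.0030, -0.6812, -0.5164, -0.5190]
q̇ = J⁺·V = [0.4470, -0.3930, 0.1840, 0.9400]

0.4470 -0.3930 0.1840 0.9400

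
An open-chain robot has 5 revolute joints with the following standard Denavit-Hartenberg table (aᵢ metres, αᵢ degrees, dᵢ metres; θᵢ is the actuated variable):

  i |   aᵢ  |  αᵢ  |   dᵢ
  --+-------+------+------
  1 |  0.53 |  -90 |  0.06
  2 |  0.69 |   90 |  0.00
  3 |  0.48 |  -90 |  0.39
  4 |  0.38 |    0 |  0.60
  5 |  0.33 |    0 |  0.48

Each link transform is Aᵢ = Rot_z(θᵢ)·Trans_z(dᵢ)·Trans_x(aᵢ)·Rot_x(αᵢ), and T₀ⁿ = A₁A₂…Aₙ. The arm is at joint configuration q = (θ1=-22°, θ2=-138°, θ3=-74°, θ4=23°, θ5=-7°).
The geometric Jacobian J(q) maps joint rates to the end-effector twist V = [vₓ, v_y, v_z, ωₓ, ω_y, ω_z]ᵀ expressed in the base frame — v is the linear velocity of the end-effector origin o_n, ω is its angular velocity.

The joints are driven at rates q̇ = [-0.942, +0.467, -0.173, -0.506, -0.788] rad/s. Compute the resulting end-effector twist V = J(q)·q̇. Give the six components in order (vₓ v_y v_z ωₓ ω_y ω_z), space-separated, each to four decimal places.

-0.2369 0.7505 0.2623 1.0057 -0.2874 -1.6457

o_n = [-1.3121, -0.3380, 1.3160]
J₁: ẑ×o_n = [0.3380, -1.3121, 0.0000], ω = ẑ
J2: z=[0.3746, 0.9272, 0.0000] o=[0.4914, -0.1985, 0.0600] → [1.1646, -0.4705, 1.6200, 0.3746, 0.9272, 0.0000]
J3: z=[-0.6204, 0.2507, -0.7431] o=[0.0160, -0.0065, 0.5217] → [-0.0473, 1.4798, 0.5386, -0.6204, 0.2507, -0.7431]
J4: z=[-0.5591, 0.5232, 0.6432] o=[-0.4900, -0.2997, 0.3204] → [0.5455, 0.0278, 0.4515, -0.5591, 0.5232, 0.6432]
J5: z=[-0.5591, 0.5232, 0.6432] o=[-0.9257, -0.3079, 0.8812] → [0.2468, -0.0054, 0.2190, -0.5591, 0.5232, 0.6432]
V = J·q̇ = [-0.2369, 0.7505, 0.2623, 1.0057, -0.2874, -1.6457]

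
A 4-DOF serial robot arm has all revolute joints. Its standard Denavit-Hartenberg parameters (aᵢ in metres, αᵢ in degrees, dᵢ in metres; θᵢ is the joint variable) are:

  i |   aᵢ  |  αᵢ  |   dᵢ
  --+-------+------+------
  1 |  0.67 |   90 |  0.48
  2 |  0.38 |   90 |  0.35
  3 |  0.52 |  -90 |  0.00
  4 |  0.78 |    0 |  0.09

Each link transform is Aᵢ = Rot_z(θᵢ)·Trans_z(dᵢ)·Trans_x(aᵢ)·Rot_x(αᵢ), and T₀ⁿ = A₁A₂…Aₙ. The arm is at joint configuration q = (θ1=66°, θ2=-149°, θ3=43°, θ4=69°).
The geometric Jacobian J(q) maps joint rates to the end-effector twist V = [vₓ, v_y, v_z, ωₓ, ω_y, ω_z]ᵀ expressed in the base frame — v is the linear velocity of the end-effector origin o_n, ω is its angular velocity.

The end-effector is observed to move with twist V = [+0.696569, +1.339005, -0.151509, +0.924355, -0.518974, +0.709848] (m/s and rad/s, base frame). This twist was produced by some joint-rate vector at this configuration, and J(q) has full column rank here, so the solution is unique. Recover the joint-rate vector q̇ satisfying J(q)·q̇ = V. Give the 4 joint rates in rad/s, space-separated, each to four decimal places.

o_n = [0.9881, -0.1436, -0.6094]
J₁: ẑ×o_n = [0.1436, 0.9881, -0.0000], ω = ẑ
J2: z=[0.9135, -0.4067, 0.0000] o=[0.2725, 0.6121, 0.4800] → [0.4431, 0.9953, -0.3993, 0.9135, -0.4067, 0.0000]
J3: z=[-0.2095, -0.4705, 0.8572] o=[0.4598, 0.1722, 0.2843] → [0.6912, 0.2657, 0.3147, -0.2095, -0.4705, 0.8572]
J4: z=[0.9059, 0.2366, 0.3513] o=[0.6512, -0.2699, 0.0884] → [-0.2095, 0.7505, 0.0347, 0.9059, 0.2366, 0.3513]
q̇ = J⁺·V = [0.1400, 0.8310, 0.5390, 0.3070]

0.1400 0.8310 0.5390 0.3070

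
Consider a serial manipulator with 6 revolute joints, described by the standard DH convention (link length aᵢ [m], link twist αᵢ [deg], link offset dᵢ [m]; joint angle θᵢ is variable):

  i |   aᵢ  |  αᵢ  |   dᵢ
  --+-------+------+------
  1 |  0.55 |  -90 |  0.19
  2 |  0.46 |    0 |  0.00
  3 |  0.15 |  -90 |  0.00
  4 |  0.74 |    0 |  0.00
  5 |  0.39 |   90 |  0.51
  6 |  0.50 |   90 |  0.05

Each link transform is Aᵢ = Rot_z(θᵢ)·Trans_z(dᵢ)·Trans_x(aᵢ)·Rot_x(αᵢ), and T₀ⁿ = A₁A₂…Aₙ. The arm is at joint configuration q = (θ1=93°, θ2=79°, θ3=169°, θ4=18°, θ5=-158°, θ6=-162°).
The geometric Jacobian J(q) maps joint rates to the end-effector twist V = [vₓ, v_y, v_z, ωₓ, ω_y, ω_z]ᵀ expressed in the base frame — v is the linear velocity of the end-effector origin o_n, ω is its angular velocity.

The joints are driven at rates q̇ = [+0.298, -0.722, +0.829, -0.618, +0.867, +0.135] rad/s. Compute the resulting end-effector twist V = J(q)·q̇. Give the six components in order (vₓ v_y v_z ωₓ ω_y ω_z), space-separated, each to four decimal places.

o_n = [0.2883, 0.6510, 0.6942]
J₁: ẑ×o_n = [-0.6510, 0.2883, 0.0000], ω = ẑ
J2: z=[-0.9986, -0.0523, 0.0000] o=[-0.0288, 0.5492, 0.1900] → [-0.0264, 0.5035, -0.0850, -0.9986, -0.0523, 0.0000]
J3: z=[-0.9986, -0.0523, 0.0000] o=[-0.0334, 0.6369, -0.2615] → [-0.0500, 0.9544, 0.0027, -0.9986, -0.0523, 0.0000]
J4: z=[-0.0485, 0.9259, 0.3746] o=[-0.0304, 0.5808, -0.1225] → [0.7298, 0.1590, -0.2985, -0.0485, 0.9259, 0.3746]
J5: z=[-0.0485, 0.9259, 0.3746] o=[0.2117, 0.3295, 0.5301] → [0.0315, 0.0366, -0.0865, -0.0485, 0.9259, 0.3746]
J6: z=[0.7524, 0.2806, -0.5960] o=[-0.0692, 0.9003, 0.4441] → [-0.0784, -0.4012, -0.2879, 0.7524, 0.2806, -0.5960]
V = J·q̇ = [-0.6507, 0.3929, 0.1343, -0.0174, 0.2628, 0.3108]

-0.6507 0.3929 0.1343 -0.0174 0.2628 0.3108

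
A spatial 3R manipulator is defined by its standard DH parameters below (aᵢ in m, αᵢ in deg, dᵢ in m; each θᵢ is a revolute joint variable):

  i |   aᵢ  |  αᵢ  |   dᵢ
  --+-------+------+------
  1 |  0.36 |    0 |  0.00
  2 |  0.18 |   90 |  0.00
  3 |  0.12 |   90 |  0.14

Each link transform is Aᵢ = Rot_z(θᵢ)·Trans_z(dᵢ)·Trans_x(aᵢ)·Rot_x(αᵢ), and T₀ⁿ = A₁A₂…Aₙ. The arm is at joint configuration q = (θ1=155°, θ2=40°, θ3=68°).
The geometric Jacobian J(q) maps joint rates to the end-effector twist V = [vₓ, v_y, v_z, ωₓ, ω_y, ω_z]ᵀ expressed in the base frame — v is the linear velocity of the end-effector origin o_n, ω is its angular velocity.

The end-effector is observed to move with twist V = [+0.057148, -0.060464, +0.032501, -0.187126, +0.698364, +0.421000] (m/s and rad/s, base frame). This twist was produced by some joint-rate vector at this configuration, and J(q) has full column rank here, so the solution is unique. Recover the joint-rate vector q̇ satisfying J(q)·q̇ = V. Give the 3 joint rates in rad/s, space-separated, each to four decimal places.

o_n = [-0.5798, 0.2292, 0.1113]
J₁: ẑ×o_n = [-0.2292, -0.5798, 0.0000], ω = ẑ
J2: z=[0.0000, 0.0000, 1.0000] o=[-0.3263, 0.1521, 0.0000] → [-0.0770, -0.2535, 0.0000, 0.0000, 0.0000, 1.0000]
J3: z=[-0.2588, 0.9659, 0.0000] o=[-0.5001, 0.1056, 0.0000] → [0.1075, 0.0288, 0.0450, -0.2588, 0.9659, 0.0000]
q̇ = J⁺·V = [-0.0780, 0.4990, 0.7230]

-0.0780 0.4990 0.7230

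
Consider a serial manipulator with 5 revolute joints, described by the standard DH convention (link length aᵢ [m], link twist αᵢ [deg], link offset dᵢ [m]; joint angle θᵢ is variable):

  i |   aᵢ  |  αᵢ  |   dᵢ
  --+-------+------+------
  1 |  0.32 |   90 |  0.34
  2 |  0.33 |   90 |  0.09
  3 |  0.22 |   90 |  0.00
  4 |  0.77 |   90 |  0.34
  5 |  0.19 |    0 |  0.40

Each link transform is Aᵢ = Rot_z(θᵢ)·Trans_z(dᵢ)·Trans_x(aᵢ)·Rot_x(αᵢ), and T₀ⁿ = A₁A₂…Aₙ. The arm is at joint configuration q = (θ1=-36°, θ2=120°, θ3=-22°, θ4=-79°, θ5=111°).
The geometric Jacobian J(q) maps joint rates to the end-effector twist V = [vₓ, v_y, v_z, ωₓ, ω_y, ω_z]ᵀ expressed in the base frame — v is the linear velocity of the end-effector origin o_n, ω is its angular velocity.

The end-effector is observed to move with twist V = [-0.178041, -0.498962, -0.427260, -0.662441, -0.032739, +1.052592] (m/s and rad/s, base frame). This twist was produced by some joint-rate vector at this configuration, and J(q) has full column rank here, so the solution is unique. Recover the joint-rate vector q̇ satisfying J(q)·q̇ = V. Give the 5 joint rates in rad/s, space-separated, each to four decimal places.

0.6600 -0.1060 -0.3210 -0.7080 -0.3660

o_n = [-0.0974, 0.5345, 0.0442]
J₁: ẑ×o_n = [-0.5345, -0.0974, 0.0000], ω = ẑ
J2: z=[-0.5878, -0.8090, 0.0000] o=[0.2589, -0.1881, 0.3400] → [0.2393, -0.1739, -0.7129, -0.5878, -0.8090, 0.0000]
J3: z=[0.7006, -0.5090, 0.5000] o=[0.0725, -0.1639, 0.6258] → [-0.0532, 0.3226, 0.4029, 0.7006, -0.5090, 0.5000]
J4: z=[0.6965, 0.6400, -0.3244] o=[0.0384, -0.0373, 0.8024] → [-0.2998, 0.5722, 0.4852, 0.6965, 0.6400, -0.3244]
J5: z=[0.0183, -0.4679, -0.8836] o=[-0.2771, 0.6496, 0.4322] → [0.0798, -0.1517, 0.0820, 0.0183, -0.4679, -0.8836]
q̇ = J⁺·V = [0.6600, -0.1060, -0.3210, -0.7080, -0.3660]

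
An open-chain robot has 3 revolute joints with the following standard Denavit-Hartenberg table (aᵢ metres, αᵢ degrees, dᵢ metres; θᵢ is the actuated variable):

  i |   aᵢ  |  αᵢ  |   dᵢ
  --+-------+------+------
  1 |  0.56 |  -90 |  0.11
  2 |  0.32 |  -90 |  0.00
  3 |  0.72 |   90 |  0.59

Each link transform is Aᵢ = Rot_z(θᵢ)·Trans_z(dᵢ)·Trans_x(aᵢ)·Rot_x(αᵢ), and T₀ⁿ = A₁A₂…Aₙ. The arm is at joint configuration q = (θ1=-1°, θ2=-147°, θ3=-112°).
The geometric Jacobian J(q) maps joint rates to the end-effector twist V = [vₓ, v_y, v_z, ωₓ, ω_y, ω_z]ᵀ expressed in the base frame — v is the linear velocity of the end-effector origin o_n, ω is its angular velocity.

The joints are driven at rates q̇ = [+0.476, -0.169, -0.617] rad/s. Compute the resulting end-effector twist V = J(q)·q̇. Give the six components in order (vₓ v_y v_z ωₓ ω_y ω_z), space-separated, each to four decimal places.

o_n = [0.8507, 0.6528, 0.6322]
J₁: ẑ×o_n = [-0.6528, 0.8507, 0.0000], ω = ẑ
J2: z=[0.0175, 0.9998, 0.0000] o=[0.5599, -0.0098, 0.1100] → [0.5221, -0.0091, -0.2792, 0.0175, 0.9998, 0.0000]
J3: z=[0.5446, -0.0095, 0.8387] o=[0.2916, -0.0051, 0.2843] → [-0.5551, 0.2794, 0.3636, 0.5446, -0.0095, 0.8387]
V = J·q̇ = [-0.0565, 0.2340, -0.1772, -0.3389, -0.1631, -0.0415]

-0.0565 0.2340 -0.1772 -0.3389 -0.1631 -0.0415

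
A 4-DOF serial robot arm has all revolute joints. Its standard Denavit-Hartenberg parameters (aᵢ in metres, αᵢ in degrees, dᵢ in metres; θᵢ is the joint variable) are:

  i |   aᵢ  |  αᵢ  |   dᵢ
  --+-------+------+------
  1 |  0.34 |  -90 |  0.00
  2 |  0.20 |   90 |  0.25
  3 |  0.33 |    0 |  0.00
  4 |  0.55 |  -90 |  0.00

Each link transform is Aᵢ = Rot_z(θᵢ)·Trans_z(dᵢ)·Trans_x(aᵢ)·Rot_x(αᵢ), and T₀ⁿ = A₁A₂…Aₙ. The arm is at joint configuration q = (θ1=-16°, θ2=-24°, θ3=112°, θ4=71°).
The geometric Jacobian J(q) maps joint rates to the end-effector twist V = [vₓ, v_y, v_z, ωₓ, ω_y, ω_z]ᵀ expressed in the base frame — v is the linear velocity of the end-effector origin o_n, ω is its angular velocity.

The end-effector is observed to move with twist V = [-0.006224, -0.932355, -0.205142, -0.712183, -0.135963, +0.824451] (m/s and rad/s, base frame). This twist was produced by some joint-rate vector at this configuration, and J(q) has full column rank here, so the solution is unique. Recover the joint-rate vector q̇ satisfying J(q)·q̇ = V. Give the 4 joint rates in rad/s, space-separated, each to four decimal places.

o_n = [0.0569, 0.5321, -0.1923]
J₁: ẑ×o_n = [-0.5321, 0.0569, 0.0000], ω = ẑ
J2: z=[0.2756, 0.9613, 0.0000] o=[0.3268, -0.0937, 0.0000] → [-0.1849, 0.0530, 0.4320, 0.2756, 0.9613, 0.0000]
J3: z=[-0.3910, 0.1121, 0.9135] o=[0.5714, 0.0962, 0.0813] → [-0.4289, -0.5770, -0.1127, -0.3910, 0.1121, 0.9135]
J4: z=[-0.3910, 0.1121, 0.9135] o=[0.5471, 0.4215, 0.0311] → [-0.1261, -0.5352, 0.0117, -0.3910, 0.1121, 0.9135]
q̇ = J⁺·V = [-0.6290, -0.3270, 0.6630, 0.9280]

-0.6290 -0.3270 0.6630 0.9280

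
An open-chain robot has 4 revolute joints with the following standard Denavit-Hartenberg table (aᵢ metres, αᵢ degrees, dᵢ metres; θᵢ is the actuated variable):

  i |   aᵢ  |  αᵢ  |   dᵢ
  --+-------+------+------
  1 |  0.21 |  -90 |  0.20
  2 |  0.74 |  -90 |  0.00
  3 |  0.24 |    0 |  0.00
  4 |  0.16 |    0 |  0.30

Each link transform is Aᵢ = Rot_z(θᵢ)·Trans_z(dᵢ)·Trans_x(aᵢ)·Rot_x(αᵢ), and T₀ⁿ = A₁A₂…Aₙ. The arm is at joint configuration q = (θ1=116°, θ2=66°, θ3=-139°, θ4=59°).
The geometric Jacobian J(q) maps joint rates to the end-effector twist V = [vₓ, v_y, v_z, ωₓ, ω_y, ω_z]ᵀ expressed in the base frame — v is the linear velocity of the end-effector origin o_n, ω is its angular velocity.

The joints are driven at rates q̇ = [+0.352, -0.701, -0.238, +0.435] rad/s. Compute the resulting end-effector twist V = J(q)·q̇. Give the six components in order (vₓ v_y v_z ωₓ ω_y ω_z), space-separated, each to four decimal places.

o_n = [-0.3597, 0.0188, -0.4580]
J₁: ẑ×o_n = [-0.0188, -0.3597, 0.0000], ω = ẑ
J2: z=[-0.8988, -0.4384, 0.0000] o=[-0.0921, 0.1887, 0.2000] → [0.2884, -0.5914, 0.0355, -0.8988, -0.4384, 0.0000]
J3: z=[0.4005, -0.8211, -0.4067] o=[-0.2240, 0.4593, -0.4760] → [-0.1940, 0.0479, -0.2878, 0.4005, -0.8211, -0.4067]
J4: z=[0.4005, -0.8211, -0.4067] o=[-0.3332, 0.3240, -0.3106] → [-0.0031, 0.0698, -0.1439, 0.4005, -0.8211, -0.4067]
V = J·q̇ = [-0.1640, 0.3069, -0.0190, 0.7089, 0.1455, 0.2719]

-0.1640 0.3069 -0.0190 0.7089 0.1455 0.2719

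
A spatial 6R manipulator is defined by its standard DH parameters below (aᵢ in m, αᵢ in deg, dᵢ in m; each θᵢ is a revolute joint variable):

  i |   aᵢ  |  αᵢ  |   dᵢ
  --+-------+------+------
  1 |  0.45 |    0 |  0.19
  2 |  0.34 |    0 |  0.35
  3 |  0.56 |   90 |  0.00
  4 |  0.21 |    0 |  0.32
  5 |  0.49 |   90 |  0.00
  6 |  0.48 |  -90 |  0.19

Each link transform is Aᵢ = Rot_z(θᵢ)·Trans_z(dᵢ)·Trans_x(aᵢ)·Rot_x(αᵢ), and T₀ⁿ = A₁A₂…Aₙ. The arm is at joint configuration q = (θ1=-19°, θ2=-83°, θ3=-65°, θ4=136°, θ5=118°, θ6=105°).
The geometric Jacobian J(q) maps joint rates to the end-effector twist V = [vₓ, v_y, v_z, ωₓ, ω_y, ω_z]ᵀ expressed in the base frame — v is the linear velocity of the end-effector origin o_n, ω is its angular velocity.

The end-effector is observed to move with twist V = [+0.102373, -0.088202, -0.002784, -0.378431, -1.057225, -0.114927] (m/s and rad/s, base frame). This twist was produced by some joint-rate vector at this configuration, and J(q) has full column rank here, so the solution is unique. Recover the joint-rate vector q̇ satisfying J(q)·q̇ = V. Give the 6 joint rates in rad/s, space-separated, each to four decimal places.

o_n = [0.0562, 0.2563, 0.3867]
J₁: ẑ×o_n = [-0.2563, 0.0562, 0.0000], ω = ẑ
J2: z=[0.0000, 0.0000, 1.0000] o=[0.4255, -0.1465, 0.1900] → [-0.4028, -0.3692, 0.0000, 0.0000, 0.0000, 1.0000]
J3: z=[0.0000, 0.0000, 1.0000] o=[0.3548, -0.4791, 0.5400] → [-0.7353, -0.2985, 0.0000, 0.0000, 0.0000, 1.0000]
J4: z=[-0.2250, 0.9744, 0.0000] o=[-0.1909, -0.6050, 0.5400] → [-0.1494, -0.0345, -0.4345, -0.2250, 0.9744, 0.0000]
J5: z=[-0.2250, 0.9744, 0.0000] o=[-0.1156, -0.2593, 0.6859] → [-0.2916, -0.0673, -0.2835, -0.2250, 0.9744, 0.0000]
J6: z=[0.9366, 0.2162, 0.2756] o=[0.0160, -0.2289, 0.2149] → [-0.0966, -0.1498, 0.4457, 0.9366, 0.2162, 0.2756]
q̇ = J⁺·V = [-0.5800, 0.2920, 0.3470, -0.0700, -0.8750, -0.6310]

-0.5800 0.2920 0.3470 -0.0700 -0.8750 -0.6310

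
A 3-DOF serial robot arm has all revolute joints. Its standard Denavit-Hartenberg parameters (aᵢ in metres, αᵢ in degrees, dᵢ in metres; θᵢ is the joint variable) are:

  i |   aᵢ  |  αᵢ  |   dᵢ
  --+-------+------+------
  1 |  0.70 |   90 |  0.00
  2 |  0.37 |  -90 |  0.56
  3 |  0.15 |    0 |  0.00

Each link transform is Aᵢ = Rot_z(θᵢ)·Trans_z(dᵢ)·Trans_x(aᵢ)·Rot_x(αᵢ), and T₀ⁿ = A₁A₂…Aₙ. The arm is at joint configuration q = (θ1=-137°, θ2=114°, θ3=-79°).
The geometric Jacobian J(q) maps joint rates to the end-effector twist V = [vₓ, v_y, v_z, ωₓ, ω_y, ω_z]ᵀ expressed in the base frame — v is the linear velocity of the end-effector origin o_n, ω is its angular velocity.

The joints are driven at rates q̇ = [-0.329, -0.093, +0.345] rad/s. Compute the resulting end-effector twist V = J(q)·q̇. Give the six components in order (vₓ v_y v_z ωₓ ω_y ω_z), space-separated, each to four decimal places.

o_n = [-0.8757, 0.1504, 0.3642]
J₁: ẑ×o_n = [-0.1504, -0.8757, 0.0000], ω = ẑ
J2: z=[-0.6820, 0.7314, 0.0000] o=[-0.5119, -0.4774, 0.0000] → [0.2663, 0.2484, -0.1621, -0.6820, 0.7314, 0.0000]
J3: z=[0.6681, 0.6230, -0.4067] o=[-0.7838, 0.0348, 0.3380] → [0.0633, 0.0199, 0.1345, 0.6681, 0.6230, -0.4067]
V = J·q̇ = [0.0466, 0.2719, 0.0615, 0.2939, 0.1469, -0.4693]

0.0466 0.2719 0.0615 0.2939 0.1469 -0.4693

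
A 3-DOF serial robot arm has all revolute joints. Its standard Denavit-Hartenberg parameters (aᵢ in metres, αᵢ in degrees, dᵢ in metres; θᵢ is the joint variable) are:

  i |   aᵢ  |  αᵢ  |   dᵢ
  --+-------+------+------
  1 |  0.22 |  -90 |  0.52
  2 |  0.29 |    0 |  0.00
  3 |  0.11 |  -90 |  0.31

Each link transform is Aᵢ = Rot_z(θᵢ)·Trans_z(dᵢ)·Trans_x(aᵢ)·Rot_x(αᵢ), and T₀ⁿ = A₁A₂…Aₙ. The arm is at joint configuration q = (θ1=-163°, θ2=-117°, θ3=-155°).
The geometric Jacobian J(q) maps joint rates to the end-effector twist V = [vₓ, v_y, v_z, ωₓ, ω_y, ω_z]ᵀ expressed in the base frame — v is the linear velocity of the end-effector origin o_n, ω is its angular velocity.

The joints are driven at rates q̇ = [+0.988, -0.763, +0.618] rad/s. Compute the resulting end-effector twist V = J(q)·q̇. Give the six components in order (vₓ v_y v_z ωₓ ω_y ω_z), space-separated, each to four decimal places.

0.4928 0.0554 -0.0999 -0.0424 0.1387 0.9880

o_n = [0.0025, -0.3234, 0.6685]
J₁: ẑ×o_n = [0.3234, 0.0025, -0.0000], ω = ẑ
J2: z=[0.2924, -0.9563, 0.0000] o=[-0.2104, -0.0643, 0.5200] → [-0.1420, -0.0434, 0.1278, 0.2924, -0.9563, 0.0000]
J3: z=[0.2924, -0.9563, 0.0000] o=[-0.0845, -0.0258, 0.7784] → [0.1051, 0.0321, -0.0038, 0.2924, -0.9563, 0.0000]
V = J·q̇ = [0.4928, 0.0554, -0.0999, -0.0424, 0.1387, 0.9880]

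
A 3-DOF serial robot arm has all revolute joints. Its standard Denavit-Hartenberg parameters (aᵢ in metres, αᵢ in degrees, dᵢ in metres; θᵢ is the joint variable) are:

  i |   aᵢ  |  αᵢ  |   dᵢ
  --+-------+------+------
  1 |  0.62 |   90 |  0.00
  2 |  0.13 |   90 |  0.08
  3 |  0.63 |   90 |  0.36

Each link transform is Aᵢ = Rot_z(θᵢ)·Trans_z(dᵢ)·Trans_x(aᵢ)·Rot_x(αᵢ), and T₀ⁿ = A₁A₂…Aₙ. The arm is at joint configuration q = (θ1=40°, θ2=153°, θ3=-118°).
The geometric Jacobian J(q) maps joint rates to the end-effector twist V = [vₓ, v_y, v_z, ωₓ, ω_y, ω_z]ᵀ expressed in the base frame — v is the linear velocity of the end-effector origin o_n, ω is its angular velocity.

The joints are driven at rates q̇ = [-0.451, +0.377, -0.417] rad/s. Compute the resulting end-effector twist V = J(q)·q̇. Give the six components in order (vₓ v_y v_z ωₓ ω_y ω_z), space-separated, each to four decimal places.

o_n = [0.4072, 0.9634, 0.2455]
J₁: ẑ×o_n = [-0.9634, 0.4072, 0.0000], ω = ẑ
J2: z=[0.6428, -0.7660, 0.0000] o=[0.4749, 0.3985, 0.0000] → [-0.1881, -0.1578, 0.3111, 0.6428, -0.7660, 0.0000]
J3: z=[0.3478, 0.2918, 0.8910] o=[0.4376, 0.2628, 0.0590] → [-0.5698, -0.0920, 0.2525, 0.3478, 0.2918, 0.8910]
V = J·q̇ = [0.6012, -0.2048, 0.0120, 0.0973, -0.4105, -0.8225]

0.6012 -0.2048 0.0120 0.0973 -0.4105 -0.8225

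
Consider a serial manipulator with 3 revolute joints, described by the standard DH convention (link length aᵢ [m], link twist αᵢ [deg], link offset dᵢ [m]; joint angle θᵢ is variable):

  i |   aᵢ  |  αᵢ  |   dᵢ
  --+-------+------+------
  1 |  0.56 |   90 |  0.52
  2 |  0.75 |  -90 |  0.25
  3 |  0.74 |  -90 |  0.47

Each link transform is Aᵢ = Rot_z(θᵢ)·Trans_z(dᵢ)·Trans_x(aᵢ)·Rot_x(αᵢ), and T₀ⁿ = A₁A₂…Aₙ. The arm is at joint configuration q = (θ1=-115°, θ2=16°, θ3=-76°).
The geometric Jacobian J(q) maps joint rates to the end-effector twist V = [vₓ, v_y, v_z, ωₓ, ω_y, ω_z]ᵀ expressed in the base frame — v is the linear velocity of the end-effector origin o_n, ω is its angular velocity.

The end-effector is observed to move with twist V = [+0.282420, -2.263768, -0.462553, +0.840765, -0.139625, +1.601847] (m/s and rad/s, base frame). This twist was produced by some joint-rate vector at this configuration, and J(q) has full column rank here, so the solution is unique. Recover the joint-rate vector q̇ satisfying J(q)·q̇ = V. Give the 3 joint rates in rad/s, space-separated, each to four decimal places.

o_n = [-1.4367, -0.7904, 1.2279]
J₁: ẑ×o_n = [0.7904, -1.4367, 0.0000], ω = ẑ
J2: z=[-0.9063, 0.4226, 0.0000] o=[-0.2367, -0.5075, 0.5200] → [0.2992, 0.6415, 0.7635, -0.9063, 0.4226, 0.0000]
J3: z=[0.1165, 0.2498, 0.9613] o=[-0.7679, -1.0553, 0.7267] → [-0.1294, -0.7012, 0.1979, 0.1165, 0.2498, 0.9613]
q̇ = J⁺·V = [0.8040, -0.8210, 0.8300]

0.8040 -0.8210 0.8300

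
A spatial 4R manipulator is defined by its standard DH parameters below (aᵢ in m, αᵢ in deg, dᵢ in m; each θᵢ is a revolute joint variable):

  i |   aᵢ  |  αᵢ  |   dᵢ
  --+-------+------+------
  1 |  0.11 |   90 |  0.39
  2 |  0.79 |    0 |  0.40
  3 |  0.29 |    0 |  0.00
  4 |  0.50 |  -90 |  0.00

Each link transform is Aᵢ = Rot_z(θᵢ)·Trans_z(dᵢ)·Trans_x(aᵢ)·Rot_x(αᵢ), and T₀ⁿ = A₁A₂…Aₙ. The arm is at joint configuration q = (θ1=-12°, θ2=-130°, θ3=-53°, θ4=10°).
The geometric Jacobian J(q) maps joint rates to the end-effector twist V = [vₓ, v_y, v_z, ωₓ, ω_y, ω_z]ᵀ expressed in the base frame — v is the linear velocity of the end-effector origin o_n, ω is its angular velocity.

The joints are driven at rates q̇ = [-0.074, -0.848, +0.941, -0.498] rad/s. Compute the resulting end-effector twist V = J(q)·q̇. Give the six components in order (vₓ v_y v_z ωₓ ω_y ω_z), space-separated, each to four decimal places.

-0.5382 0.2040 0.6047 0.0842 0.3961 -0.0740

o_n = [-1.2410, -0.1452, -0.2609]
J₁: ẑ×o_n = [0.1452, -1.2410, 0.0000], ω = ẑ
J2: z=[-0.2079, -0.9781, 0.0000] o=[0.1076, -0.0229, 0.3900] → [0.6367, -0.1353, -1.2937, -0.2079, -0.9781, 0.0000]
J3: z=[-0.2079, -0.9781, 0.0000] o=[-0.4723, -0.3086, -0.2152] → [0.0448, -0.0095, -0.7859, -0.2079, -0.9781, 0.0000]
J4: z=[-0.2079, -0.9781, 0.0000] o=[-0.7555, -0.2483, -0.2000] → [0.0596, -0.0127, -0.4963, -0.2079, -0.9781, 0.0000]
V = J·q̇ = [-0.5382, 0.2040, 0.6047, 0.0842, 0.3961, -0.0740]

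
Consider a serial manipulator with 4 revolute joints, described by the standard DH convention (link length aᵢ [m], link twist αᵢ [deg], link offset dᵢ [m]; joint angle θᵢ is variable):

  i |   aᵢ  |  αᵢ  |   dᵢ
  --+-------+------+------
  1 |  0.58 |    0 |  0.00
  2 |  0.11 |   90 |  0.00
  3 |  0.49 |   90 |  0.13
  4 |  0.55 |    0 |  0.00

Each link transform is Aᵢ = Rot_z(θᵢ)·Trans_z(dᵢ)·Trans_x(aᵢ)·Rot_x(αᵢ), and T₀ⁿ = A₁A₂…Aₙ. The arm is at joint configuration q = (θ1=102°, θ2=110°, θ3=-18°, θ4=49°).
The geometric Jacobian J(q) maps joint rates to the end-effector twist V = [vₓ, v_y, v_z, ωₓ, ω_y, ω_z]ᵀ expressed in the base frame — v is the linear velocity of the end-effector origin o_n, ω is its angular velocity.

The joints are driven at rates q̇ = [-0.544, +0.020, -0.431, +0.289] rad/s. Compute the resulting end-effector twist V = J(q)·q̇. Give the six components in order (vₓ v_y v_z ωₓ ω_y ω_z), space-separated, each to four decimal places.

o_n = [-1.1890, 0.5425, -0.2629]
J₁: ẑ×o_n = [-0.5425, -1.1890, 0.0000], ω = ẑ
J2: z=[0.0000, 0.0000, 1.0000] o=[-0.1206, 0.5673, 0.0000] → [0.0248, -1.0684, 0.0000, 0.0000, 0.0000, 1.0000]
J3: z=[-0.5299, 0.8480, 0.0000] o=[-0.2139, 0.5090, 0.0000] → [-0.2230, -0.1393, 0.8092, -0.5299, 0.8480, 0.0000]
J4: z=[0.2621, 0.1638, -0.9511] o=[-0.6780, 0.3723, -0.1514] → [0.1436, 0.5152, 0.1283, 0.2621, 0.1638, -0.9511]
V = J·q̇ = [0.4332, 0.8344, -0.3117, 0.3041, -0.3182, -0.7989]

0.4332 0.8344 -0.3117 0.3041 -0.3182 -0.7989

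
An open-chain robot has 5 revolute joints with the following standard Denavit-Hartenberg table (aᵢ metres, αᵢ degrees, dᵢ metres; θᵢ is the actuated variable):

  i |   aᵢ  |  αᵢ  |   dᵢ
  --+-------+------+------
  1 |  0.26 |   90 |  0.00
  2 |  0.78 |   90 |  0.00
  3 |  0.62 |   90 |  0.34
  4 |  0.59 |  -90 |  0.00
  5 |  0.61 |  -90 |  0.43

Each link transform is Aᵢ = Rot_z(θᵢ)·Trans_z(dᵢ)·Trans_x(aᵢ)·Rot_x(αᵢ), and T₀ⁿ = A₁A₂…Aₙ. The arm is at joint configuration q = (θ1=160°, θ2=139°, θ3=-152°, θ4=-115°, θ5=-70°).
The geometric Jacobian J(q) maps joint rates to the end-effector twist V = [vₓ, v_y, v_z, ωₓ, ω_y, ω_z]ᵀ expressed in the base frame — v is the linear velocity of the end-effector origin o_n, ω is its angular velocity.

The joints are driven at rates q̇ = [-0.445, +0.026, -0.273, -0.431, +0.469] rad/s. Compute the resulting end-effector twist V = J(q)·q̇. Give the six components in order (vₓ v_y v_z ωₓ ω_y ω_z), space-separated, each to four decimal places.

o_n = [0.1109, 0.1624, -0.4810]
J₁: ẑ×o_n = [-0.1624, 0.1109, 0.0000], ω = ẑ
J2: z=[0.3420, 0.9397, 0.0000] o=[-0.2443, 0.0889, 0.0000] → [-0.4520, 0.1645, -0.3087, 0.3420, 0.9397, 0.0000]
J3: z=[-0.6165, 0.2244, 0.7547] o=[0.3089, -0.1124, 0.5117] → [-0.4302, -0.7614, -0.1250, -0.6165, 0.2244, 0.7547]
J4: z=[-0.0310, 0.9509, -0.3080] o=[-0.3885, -0.1683, 0.4092] → [-0.7446, -0.1814, -0.4852, -0.0310, 0.9509, -0.3080]
J5: z=[-0.4525, -0.2881, -0.8439] o=[0.1373, -0.2351, 0.1501] → [0.5173, -0.2633, -0.1875, -0.4525, -0.2881, -0.8439]
V = J·q̇ = [0.7415, 0.1175, 0.1473, -0.0217, -0.5818, -0.9141]

0.7415 0.1175 0.1473 -0.0217 -0.5818 -0.9141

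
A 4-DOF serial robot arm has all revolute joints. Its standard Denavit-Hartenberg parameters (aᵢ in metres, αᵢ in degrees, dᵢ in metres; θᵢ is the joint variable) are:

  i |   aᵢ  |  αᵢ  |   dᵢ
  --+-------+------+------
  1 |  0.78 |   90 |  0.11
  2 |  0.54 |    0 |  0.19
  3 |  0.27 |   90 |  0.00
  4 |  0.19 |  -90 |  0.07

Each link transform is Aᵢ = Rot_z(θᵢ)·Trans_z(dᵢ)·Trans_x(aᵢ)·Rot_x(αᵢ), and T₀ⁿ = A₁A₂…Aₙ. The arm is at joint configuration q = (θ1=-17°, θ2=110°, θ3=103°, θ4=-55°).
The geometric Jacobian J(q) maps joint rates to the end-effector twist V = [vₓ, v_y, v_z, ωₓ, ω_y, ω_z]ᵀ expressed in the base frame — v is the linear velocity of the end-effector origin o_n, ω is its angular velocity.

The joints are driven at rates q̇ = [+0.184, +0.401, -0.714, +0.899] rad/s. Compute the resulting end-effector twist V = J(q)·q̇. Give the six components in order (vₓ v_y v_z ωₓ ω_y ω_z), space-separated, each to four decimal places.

-0.3607 0.0539 -0.0388 -0.3767 0.4425 0.9380

o_n = [0.2188, -0.1028, 0.4697]
J₁: ẑ×o_n = [0.1028, 0.2188, -0.0000], ω = ẑ
J2: z=[-0.2924, -0.9563, 0.0000] o=[0.7459, -0.2280, 0.1100] → [-0.3440, 0.1052, -0.5407, -0.2924, -0.9563, 0.0000]
J3: z=[-0.2924, -0.9563, 0.0000] o=[0.5137, -0.3557, 0.6174] → [0.1412, -0.0432, -0.3560, -0.2924, -0.9563, 0.0000]
J4: z=[-0.5208, 0.1592, 0.8387] o=[0.2972, -0.2895, 0.4704] → [-0.1567, -0.0661, -0.0848, -0.5208, 0.1592, 0.8387]
V = J·q̇ = [-0.3607, 0.0539, -0.0388, -0.3767, 0.4425, 0.9380]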